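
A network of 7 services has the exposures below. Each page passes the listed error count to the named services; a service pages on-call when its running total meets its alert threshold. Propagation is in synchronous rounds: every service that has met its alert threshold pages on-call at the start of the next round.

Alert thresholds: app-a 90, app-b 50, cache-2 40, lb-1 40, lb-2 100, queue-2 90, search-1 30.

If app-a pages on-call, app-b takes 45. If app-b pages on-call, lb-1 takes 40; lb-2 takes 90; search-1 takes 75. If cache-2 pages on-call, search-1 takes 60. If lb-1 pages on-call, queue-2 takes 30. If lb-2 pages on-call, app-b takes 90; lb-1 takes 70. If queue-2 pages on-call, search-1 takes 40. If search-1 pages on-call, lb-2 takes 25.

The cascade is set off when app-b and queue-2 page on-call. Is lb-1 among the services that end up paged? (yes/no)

yes

Round 1 — app-b, queue-2 page on-call (initial).
  lb-1: +40 → 40 ≥ 40
  lb-2: +90 → 90 < 100
  search-1: +75+40 → 115 ≥ 30
Round 2 — lb-1, search-1 page on-call.
  lb-2: +25 → 115 ≥ 100
Round 3 — lb-2 pages on-call.
No further pages.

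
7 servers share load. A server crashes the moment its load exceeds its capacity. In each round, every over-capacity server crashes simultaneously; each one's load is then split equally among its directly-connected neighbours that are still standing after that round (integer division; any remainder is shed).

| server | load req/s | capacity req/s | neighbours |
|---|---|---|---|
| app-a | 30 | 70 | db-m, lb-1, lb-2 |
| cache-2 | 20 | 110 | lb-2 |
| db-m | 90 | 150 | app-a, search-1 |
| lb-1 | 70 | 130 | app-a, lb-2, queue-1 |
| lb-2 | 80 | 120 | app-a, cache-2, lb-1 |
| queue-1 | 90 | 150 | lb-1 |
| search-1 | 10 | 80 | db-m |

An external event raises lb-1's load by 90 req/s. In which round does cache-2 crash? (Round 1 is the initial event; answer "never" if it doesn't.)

Round 1 — lb-1 at 160 > 130. lb-1 crashes.
  lb-1 sheds 160 req/s to app-a, lb-2, queue-1: 53 each (1 lost).
    app-a: 30+53 = 83 > 70
    lb-2: 80+53 = 133 > 120
    queue-1: 90+53 = 143 ≤ 150
Round 2 — app-a, lb-2 crash.
  app-a sheds 83 req/s to db-m: 83 each.
    db-m: 90+83 = 173 > 150
  lb-2 sheds 133 req/s to cache-2: 133 each.
    cache-2: 20+133 = 153 > 110
Round 3 — cache-2, db-m crash.
  cache-2 sheds 153 req/s: no online neighbours, lost.
  db-m sheds 173 req/s to search-1: 173 each.
    search-1: 10+173 = 183 > 80
Round 4 — search-1 crashes.
  search-1 sheds 183 req/s: no online neighbours, lost.
No further crashes.

3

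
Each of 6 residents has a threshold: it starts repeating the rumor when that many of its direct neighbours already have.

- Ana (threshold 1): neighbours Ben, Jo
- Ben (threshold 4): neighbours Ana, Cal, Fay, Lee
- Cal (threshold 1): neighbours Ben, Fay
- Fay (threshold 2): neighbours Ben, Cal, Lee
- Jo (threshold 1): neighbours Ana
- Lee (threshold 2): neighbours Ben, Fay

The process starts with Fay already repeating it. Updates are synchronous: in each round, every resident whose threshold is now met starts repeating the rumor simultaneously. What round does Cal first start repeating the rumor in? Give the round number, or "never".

Round 1 — Fay starts repeating the rumor (initial).
Round 2 — checking thresholds:
  Ben: 1 of 4 neighbours < 4, not yet.
  Cal: 1 of 2 neighbours ≥ 1, starts repeating the rumor.
  Lee: 1 of 2 neighbours < 2, not yet.
Round 3 — no new spreads; cascade stops.

2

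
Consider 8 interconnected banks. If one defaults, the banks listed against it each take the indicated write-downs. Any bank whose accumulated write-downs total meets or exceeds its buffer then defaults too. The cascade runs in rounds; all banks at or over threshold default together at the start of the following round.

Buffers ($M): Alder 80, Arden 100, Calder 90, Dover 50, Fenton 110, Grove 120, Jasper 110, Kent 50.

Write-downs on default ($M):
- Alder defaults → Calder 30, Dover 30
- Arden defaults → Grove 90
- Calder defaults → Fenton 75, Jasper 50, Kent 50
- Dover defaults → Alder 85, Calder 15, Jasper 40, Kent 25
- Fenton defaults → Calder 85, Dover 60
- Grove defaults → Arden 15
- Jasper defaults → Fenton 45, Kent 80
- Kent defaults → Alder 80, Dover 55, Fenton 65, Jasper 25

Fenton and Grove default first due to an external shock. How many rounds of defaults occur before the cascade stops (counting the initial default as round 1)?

5

Round 1 — Fenton, Grove default (initial).
  Arden: +15 → 15 < 100
  Calder: +85 → 85 < 90
  Dover: +60 → 60 ≥ 50
Round 2 — Dover defaults.
  Alder: +85 → 85 ≥ 80
  Calder: +15 → 100 ≥ 90
  Jasper: +40 → 40 < 110
  Kent: +25 → 25 < 50
Round 3 — Alder, Calder default.
  Jasper: +50 → 90 < 110
  Kent: +50 → 75 ≥ 50
Round 4 — Kent defaults.
  Jasper: +25 → 115 ≥ 110
Round 5 — Jasper defaults.
No further defaults.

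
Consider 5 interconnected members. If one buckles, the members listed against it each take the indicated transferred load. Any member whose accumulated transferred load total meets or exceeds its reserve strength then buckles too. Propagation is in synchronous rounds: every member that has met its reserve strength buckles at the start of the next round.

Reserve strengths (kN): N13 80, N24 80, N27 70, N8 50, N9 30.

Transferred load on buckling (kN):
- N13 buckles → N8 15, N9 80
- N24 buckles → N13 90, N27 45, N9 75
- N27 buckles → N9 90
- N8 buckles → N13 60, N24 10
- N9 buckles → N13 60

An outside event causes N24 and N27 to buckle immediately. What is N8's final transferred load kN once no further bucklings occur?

15

Round 1 — N24, N27 buckle (initial).
  N13: +90 → 90 ≥ 80
  N9: +75+90 → 165 ≥ 30
Round 2 — N13, N9 buckle.
  N8: +15 → 15 < 50
No further bucklings.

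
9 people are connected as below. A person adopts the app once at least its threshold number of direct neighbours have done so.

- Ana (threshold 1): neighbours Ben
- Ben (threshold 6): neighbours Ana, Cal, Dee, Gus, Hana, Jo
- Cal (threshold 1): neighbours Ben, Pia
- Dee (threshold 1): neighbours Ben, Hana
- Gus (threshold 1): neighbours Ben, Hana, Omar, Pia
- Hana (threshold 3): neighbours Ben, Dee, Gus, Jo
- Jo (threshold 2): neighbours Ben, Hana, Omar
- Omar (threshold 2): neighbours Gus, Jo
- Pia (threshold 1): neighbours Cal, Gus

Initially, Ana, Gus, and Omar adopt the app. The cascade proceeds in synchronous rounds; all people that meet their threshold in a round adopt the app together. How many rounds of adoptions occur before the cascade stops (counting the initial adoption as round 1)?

Round 1 — Ana, Gus, Omar adopt the app (initial).
Round 2 — checking thresholds:
  Ben: 2 of 6 neighbours < 6, below threshold.
  Hana: 1 of 4 neighbours < 3, below threshold.
  Jo: 1 of 3 neighbours < 2, below threshold.
  Pia: 1 of 2 neighbours ≥ 1, adopts the app.
Round 3 — checking thresholds:
  Ben: 2 of 6 neighbours < 6, below threshold.
  Cal: 1 of 2 neighbours ≥ 1, adopts the app.
  Hana: 1 of 4 neighbours < 3, below threshold.
  Jo: 1 of 3 neighbours < 2, below threshold.
Round 4 — no new adoptions; cascade stops.

3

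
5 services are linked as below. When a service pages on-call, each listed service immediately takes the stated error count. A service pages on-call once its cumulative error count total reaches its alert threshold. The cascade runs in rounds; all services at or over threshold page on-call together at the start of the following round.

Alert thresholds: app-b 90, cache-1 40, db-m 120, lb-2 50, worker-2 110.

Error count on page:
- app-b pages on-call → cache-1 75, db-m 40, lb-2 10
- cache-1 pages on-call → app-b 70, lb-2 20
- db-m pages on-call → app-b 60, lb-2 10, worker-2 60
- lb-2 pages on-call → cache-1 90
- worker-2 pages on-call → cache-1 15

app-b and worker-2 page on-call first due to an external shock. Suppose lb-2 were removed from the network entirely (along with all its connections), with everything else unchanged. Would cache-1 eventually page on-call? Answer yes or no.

With lb-2 removed:
Round 1 — app-b, worker-2 page on-call (initial).
  cache-1: +75+15 → 90 ≥ 40
  db-m: +40 → 40 < 120
Round 2 — cache-1 pages on-call.
No further pages.

yes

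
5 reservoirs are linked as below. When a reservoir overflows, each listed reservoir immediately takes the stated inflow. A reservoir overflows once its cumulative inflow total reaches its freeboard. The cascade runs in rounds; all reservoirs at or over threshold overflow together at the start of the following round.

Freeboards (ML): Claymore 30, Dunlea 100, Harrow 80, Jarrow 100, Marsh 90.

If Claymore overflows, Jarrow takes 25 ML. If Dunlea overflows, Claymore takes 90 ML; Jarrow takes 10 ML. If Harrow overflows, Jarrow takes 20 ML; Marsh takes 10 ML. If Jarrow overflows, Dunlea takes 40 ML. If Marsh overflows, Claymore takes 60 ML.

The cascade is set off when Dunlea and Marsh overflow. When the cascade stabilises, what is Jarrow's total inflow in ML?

Round 1 — Dunlea, Marsh overflow (initial).
  Claymore: +90+60 → 150 ≥ 30
  Jarrow: +10 → 10 < 100
Round 2 — Claymore overflows.
  Jarrow: +25 → 35 < 100
No further overflows.

35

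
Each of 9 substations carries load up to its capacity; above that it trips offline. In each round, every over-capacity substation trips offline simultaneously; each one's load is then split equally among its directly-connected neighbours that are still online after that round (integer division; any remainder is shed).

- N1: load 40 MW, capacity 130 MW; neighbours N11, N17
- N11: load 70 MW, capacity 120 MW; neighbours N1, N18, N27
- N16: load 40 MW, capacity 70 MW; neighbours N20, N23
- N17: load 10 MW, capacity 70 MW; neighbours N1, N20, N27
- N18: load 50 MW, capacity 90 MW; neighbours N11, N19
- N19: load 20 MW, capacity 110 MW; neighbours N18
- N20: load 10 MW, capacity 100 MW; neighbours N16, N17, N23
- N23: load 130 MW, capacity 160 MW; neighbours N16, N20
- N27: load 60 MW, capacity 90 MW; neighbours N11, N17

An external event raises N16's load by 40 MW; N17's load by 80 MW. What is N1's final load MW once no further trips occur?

Round 1 — N16 at 80 > 70; N17 at 90 > 70. N16, N17 trip offline.
  N16 sheds 80 MW to N20, N23: 40 each.
    N20: 10+40 = 50 ≤ 100
    N23: 130+40 = 170 > 160
  N17 sheds 90 MW to N1, N20, N27: 30 each.
    N1: 40+30 = 70 ≤ 130
    N20: 50+30 = 80 ≤ 100
    N27: 60+30 = 90 ≤ 90
Round 2 — N23 trips offline.
  N23 sheds 170 MW to N20: 170 each.
    N20: 80+170 = 250 > 100
Round 3 — N20 trips offline.
  N20 sheds 250 MW: no online neighbours, lost.
No further trips.

70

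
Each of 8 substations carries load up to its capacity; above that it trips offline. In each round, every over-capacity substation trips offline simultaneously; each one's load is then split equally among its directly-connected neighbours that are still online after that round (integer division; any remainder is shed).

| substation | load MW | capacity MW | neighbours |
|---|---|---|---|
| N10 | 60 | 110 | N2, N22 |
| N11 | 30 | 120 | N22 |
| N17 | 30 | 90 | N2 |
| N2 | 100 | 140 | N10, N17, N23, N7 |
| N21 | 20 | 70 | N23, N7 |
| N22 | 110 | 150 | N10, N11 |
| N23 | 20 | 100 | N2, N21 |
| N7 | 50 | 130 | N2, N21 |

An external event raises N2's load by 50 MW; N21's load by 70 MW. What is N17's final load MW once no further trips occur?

67

Round 1 — N2 at 150 > 140; N21 at 90 > 70. N2, N21 trip offline.
  N2 sheds 150 MW to N10, N17, N23, N7: 37 each (2 lost).
    N10: 60+37 = 97 ≤ 110
    N17: 30+37 = 67 ≤ 90
    N23: 20+37 = 57 ≤ 100
    N7: 50+37 = 87 ≤ 130
  N21 sheds 90 MW to N23, N7: 45 each.
    N23: 57+45 = 102 > 100
    N7: 87+45 = 132 > 130
Round 2 — N23, N7 trip offline.
  N23 sheds 102 MW: no online neighbours, lost.
  N7 sheds 132 MW: no online neighbours, lost.
No further trips.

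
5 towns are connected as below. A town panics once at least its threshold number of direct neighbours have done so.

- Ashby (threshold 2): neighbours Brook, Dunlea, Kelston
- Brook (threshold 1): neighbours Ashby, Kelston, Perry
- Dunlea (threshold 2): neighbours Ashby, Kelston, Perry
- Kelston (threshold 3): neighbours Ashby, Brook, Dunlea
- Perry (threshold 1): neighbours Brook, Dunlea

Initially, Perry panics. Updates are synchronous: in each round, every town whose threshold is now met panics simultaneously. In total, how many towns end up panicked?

Round 1 — Perry panics (initial).
Round 2 — checking thresholds:
  Brook: 1 of 3 neighbours ≥ 1, panics.
  Dunlea: 1 of 3 neighbours < 2, not yet.
Round 3 — no new panics; cascade stops.

2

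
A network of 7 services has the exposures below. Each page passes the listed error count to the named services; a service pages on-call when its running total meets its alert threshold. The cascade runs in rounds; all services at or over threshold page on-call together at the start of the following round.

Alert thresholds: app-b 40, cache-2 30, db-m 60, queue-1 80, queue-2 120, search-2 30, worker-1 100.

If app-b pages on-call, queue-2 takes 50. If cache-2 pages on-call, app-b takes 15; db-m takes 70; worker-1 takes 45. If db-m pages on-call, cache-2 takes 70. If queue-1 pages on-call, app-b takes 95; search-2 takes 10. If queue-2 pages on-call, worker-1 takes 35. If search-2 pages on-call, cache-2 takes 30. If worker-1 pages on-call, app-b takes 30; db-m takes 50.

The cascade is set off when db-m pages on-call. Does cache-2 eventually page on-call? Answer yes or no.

yes

Round 1 — db-m pages on-call (initial).
  cache-2: +70 → 70 ≥ 30
Round 2 — cache-2 pages on-call.
  app-b: +15 → 15 < 40
  worker-1: +45 → 45 < 100
No further pages.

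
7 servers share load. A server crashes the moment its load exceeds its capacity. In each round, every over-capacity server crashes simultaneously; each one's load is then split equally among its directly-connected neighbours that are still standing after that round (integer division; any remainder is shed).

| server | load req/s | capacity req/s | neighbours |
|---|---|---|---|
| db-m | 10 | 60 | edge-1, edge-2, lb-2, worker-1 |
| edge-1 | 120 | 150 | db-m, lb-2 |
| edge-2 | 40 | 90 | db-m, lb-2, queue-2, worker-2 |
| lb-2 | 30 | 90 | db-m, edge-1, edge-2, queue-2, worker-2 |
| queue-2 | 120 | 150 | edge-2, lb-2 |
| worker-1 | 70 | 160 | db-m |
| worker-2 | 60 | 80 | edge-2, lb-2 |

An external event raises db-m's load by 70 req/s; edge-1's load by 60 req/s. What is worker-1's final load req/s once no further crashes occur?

96

Round 1 — db-m at 80 > 60; edge-1 at 180 > 150. db-m, edge-1 crash.
  db-m sheds 80 req/s to edge-2, lb-2, worker-1: 26 each (2 lost).
    edge-2: 40+26 = 66 ≤ 90
    lb-2: 30+26 = 56 ≤ 90
    worker-1: 70+26 = 96 ≤ 160
  edge-1 sheds 180 req/s to lb-2: 180 each.
    lb-2: 56+180 = 236 > 90
Round 2 — lb-2 crashes.
  lb-2 sheds 236 req/s to edge-2, queue-2, worker-2: 78 each (2 lost).
    edge-2: 66+78 = 144 > 90
    queue-2: 120+78 = 198 > 150
    worker-2: 60+78 = 138 > 80
Round 3 — edge-2, queue-2, worker-2 crash.
  edge-2 sheds 144 req/s: no online neighbours, lost.
  queue-2 sheds 198 req/s: no online neighbours, lost.
  worker-2 sheds 138 req/s: no online neighbours, lost.
No further crashes.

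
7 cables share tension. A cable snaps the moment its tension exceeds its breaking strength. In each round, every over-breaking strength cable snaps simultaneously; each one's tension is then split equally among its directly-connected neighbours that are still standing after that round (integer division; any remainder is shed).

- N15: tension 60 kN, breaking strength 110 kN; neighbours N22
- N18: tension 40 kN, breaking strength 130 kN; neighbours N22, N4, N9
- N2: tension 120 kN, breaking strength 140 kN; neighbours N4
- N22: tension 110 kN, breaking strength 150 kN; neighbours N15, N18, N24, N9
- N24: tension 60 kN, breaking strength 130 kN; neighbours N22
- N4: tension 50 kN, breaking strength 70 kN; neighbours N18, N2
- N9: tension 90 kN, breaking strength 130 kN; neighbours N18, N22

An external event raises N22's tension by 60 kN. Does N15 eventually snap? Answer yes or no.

no

Round 1 — N22 at 170 > 150. N22 snaps.
  N22 sheds 170 kN to N15, N18, N24, N9: 42 each (2 lost).
    N15: 60+42 = 102 ≤ 110
    N18: 40+42 = 82 ≤ 130
    N24: 60+42 = 102 ≤ 130
    N9: 90+42 = 132 > 130
Round 2 — N9 snaps.
  N9 sheds 132 kN to N18: 132 each.
    N18: 82+132 = 214 > 130
Round 3 — N18 snaps.
  N18 sheds 214 kN to N4: 214 each.
    N4: 50+214 = 264 > 70
Round 4 — N4 snaps.
  N4 sheds 264 kN to N2: 264 each.
    N2: 120+264 = 384 > 140
Round 5 — N2 snaps.
  N2 sheds 384 kN: no online neighbours, lost.
No further breaks.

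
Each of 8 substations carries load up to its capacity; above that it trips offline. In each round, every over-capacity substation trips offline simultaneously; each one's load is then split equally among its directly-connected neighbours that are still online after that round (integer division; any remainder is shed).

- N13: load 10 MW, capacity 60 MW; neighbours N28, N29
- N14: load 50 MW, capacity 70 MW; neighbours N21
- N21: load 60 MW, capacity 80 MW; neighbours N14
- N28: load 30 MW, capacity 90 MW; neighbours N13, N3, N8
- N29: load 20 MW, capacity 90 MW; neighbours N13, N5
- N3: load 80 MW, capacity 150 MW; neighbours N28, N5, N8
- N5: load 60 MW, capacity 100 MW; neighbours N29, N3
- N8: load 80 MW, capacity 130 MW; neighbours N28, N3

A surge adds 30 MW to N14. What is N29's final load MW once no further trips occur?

20

Round 1 — N14 at 80 > 70. N14 trips offline.
  N14 sheds 80 MW to N21: 80 each.
    N21: 60+80 = 140 > 80
Round 2 — N21 trips offline.
  N21 sheds 140 MW: no online neighbours, lost.
No further trips.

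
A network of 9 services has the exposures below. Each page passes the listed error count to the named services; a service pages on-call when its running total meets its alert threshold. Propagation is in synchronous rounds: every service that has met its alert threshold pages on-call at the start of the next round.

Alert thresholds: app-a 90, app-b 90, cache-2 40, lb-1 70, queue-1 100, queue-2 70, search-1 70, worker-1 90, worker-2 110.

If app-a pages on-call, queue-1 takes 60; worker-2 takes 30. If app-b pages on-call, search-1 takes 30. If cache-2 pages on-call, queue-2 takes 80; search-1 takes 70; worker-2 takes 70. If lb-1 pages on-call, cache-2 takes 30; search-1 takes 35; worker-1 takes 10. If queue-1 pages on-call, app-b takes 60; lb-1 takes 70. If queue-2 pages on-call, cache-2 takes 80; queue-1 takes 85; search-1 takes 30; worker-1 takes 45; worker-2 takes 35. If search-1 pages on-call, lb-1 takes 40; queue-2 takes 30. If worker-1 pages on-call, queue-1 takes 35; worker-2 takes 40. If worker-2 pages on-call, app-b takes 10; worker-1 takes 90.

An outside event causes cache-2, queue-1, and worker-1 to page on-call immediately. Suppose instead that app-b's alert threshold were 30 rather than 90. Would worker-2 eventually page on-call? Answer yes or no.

With app-b's alert threshold at 30:
Round 1 — cache-2, queue-1, worker-1 page on-call (initial).
  app-b: +60 → 60 ≥ 30
  lb-1: +70 → 70 ≥ 70
  queue-2: +80 → 80 ≥ 70
  search-1: +70 → 70 ≥ 70
  worker-2: +70+40 → 110 ≥ 110
Round 2 — app-b, lb-1, queue-2, search-1, worker-2 page on-call.
No further pages.

yes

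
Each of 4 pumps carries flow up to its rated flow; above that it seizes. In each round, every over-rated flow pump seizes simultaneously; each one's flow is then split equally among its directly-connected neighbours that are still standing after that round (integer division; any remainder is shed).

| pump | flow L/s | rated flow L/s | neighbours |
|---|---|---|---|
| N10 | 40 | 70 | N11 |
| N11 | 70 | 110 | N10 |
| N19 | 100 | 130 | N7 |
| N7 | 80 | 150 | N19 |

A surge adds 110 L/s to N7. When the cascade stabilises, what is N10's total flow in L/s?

40

Round 1 — N7 at 190 > 150. N7 seizes.
  N7 sheds 190 L/s to N19: 190 each.
    N19: 100+190 = 290 > 130
Round 2 — N19 seizes.
  N19 sheds 290 L/s: no online neighbours, lost.
No further seizures.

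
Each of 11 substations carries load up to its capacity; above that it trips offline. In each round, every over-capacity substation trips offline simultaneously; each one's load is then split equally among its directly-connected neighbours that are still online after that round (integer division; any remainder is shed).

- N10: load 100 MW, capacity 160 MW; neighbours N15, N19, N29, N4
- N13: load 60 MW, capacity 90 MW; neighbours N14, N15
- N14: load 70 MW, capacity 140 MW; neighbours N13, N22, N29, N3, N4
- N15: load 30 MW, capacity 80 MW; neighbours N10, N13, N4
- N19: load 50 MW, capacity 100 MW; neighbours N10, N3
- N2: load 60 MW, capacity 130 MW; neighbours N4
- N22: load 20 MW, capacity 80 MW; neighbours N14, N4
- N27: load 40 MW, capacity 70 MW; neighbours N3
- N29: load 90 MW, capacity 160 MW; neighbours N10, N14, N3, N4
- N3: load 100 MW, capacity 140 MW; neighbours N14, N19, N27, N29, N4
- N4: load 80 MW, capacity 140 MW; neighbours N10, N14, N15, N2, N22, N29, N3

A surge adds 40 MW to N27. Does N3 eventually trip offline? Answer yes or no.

Round 1 — N27 at 80 > 70. N27 trips offline.
  N27 sheds 80 MW to N3: 80 each.
    N3: 100+80 = 180 > 140
Round 2 — N3 trips offline.
  N3 sheds 180 MW to N14, N19, N29, N4: 45 each.
    N14: 70+45 = 115 ≤ 140
    N19: 50+45 = 95 ≤ 100
    N29: 90+45 = 135 ≤ 160
    N4: 80+45 = 125 ≤ 140
No further trips.

yes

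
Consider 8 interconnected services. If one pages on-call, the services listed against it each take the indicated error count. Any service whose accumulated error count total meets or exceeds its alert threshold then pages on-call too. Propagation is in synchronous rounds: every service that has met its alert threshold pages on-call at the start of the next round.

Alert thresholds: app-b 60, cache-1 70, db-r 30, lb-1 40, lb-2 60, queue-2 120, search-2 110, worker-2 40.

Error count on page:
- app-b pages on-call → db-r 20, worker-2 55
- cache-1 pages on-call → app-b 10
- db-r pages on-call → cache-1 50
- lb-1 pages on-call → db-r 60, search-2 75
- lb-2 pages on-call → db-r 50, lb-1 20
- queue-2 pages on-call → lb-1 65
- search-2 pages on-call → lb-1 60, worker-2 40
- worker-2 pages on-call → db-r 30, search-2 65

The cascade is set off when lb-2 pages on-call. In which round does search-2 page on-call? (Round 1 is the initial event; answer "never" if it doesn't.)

never

Round 1 — lb-2 pages on-call (initial).
  db-r: +50 → 50 ≥ 30
  lb-1: +20 → 20 < 40
Round 2 — db-r pages on-call.
  cache-1: +50 → 50 < 70
No further pages.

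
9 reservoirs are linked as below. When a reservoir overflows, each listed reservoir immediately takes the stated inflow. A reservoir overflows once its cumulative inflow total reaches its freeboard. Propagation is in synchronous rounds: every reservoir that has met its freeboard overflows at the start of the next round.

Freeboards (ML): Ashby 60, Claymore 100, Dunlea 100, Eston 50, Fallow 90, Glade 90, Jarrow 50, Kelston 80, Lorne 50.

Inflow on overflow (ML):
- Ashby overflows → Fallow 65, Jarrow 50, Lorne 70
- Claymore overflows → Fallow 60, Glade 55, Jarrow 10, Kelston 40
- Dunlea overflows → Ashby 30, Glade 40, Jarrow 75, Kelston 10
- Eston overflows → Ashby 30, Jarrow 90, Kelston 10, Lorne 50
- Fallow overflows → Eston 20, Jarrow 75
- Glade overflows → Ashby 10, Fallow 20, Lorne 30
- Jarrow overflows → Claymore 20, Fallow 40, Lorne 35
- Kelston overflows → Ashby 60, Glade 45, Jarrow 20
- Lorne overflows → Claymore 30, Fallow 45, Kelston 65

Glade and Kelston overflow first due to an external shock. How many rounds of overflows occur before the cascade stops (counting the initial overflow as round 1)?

Round 1 — Glade, Kelston overflow (initial).
  Ashby: +10+60 → 70 ≥ 60
  Fallow: +20 → 20 < 90
  Jarrow: +20 → 20 < 50
  Lorne: +30 → 30 < 50
Round 2 — Ashby overflows.
  Fallow: +65 → 85 < 90
  Jarrow: +50 → 70 ≥ 50
  Lorne: +70 → 100 ≥ 50
Round 3 — Jarrow, Lorne overflow.
  Claymore: +20+30 → 50 < 100
  Fallow: +40+45 → 170 ≥ 90
Round 4 — Fallow overflows.
  Eston: +20 → 20 < 50
No further overflows.

4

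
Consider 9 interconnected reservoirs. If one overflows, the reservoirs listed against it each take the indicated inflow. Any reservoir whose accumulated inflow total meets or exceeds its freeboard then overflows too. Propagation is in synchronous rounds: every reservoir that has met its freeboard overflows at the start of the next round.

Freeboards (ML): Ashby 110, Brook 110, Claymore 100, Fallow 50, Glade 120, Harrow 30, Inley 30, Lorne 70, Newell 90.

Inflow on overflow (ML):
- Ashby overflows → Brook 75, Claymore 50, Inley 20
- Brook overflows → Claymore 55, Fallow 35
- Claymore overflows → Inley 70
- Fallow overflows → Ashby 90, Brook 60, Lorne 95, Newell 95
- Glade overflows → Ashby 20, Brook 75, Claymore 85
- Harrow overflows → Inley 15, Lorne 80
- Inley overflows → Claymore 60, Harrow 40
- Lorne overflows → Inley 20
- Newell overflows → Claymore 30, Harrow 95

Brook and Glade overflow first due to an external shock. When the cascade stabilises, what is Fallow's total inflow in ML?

35

Round 1 — Brook, Glade overflow (initial).
  Ashby: +20 → 20 < 110
  Claymore: +55+85 → 140 ≥ 100
  Fallow: +35 → 35 < 50
Round 2 — Claymore overflows.
  Inley: +70 → 70 ≥ 30
Round 3 — Inley overflows.
  Harrow: +40 → 40 ≥ 30
Round 4 — Harrow overflows.
  Lorne: +80 → 80 ≥ 70
Round 5 — Lorne overflows.
No further overflows.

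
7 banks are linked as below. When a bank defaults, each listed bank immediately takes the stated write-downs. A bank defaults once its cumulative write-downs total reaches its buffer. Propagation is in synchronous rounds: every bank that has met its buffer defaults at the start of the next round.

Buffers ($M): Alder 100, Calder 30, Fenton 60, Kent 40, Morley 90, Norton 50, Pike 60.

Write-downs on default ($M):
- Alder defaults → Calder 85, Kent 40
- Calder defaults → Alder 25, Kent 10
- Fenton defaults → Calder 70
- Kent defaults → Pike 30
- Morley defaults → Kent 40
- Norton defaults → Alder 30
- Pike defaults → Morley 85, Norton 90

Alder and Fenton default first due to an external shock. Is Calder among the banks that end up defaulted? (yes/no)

yes

Round 1 — Alder, Fenton default (initial).
  Calder: +85+70 → 155 ≥ 30
  Kent: +40 → 40 ≥ 40
Round 2 — Calder, Kent default.
  Pike: +30 → 30 < 60
No further defaults.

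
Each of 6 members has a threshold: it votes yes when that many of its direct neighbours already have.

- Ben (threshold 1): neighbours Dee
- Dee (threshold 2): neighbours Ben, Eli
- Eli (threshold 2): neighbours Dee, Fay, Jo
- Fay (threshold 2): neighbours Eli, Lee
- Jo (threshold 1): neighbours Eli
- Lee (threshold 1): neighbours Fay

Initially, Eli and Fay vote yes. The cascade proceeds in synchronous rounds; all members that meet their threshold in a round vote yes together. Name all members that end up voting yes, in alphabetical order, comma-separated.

Eli, Fay, Jo, Lee

Round 1 — Eli, Fay vote yes (initial).
Round 2 — checking thresholds:
  Dee: 1 of 2 neighbours < 2, not yet.
  Jo: 1 of 1 neighbours ≥ 1, votes yes.
  Lee: 1 of 1 neighbours ≥ 1, votes yes.
Round 3 — no new yes votes; cascade stops.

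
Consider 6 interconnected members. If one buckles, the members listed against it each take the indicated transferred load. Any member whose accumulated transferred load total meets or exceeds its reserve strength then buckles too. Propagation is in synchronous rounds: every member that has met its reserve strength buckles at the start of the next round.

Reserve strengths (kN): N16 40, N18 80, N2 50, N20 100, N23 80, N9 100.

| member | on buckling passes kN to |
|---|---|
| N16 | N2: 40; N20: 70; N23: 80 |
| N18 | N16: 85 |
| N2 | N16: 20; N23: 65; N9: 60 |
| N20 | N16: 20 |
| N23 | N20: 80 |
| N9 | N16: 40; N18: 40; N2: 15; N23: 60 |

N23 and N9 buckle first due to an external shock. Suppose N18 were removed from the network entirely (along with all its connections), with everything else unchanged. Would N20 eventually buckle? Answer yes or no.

With N18 removed:
Round 1 — N23, N9 buckle (initial).
  N16: +40 → 40 ≥ 40
  N2: +15 → 15 < 50
  N20: +80 → 80 < 100
Round 2 — N16 buckles.
  N2: +40 → 55 ≥ 50
  N20: +70 → 150 ≥ 100
Round 3 — N2, N20 buckle.
No further bucklings.

yes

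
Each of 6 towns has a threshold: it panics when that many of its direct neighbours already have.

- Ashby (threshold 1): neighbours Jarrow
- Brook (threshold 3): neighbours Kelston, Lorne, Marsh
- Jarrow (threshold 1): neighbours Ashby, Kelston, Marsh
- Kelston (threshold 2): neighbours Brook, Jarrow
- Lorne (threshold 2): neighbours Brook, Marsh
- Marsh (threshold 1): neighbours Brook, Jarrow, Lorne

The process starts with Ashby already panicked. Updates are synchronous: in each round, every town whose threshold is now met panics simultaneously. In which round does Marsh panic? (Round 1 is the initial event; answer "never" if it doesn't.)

Round 1 — Ashby panics (initial).
Round 2 — checking thresholds:
  Jarrow: 1 of 3 neighbours ≥ 1, panics.
Round 3 — checking thresholds:
  Kelston: 1 of 2 neighbours < 2, not yet.
  Marsh: 1 of 3 neighbours ≥ 1, panics.
Round 4 — no new panics; cascade stops.

3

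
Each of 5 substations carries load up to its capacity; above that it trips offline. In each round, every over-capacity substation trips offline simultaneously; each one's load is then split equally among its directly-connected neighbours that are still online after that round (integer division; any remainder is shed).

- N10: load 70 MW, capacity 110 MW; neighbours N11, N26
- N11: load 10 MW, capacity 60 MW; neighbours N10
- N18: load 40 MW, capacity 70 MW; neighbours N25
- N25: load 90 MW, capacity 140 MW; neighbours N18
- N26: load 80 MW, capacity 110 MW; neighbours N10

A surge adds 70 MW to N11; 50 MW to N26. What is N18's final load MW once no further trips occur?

40

Round 1 — N11 at 80 > 60; N26 at 130 > 110. N11, N26 trip offline.
  N11 sheds 80 MW to N10: 80 each.
    N10: 70+80 = 150 > 110
  N26 sheds 130 MW to N10: 130 each.
    N10: 150+130 = 280 > 110
Round 2 — N10 trips offline.
  N10 sheds 280 MW: no online neighbours, lost.
No further trips.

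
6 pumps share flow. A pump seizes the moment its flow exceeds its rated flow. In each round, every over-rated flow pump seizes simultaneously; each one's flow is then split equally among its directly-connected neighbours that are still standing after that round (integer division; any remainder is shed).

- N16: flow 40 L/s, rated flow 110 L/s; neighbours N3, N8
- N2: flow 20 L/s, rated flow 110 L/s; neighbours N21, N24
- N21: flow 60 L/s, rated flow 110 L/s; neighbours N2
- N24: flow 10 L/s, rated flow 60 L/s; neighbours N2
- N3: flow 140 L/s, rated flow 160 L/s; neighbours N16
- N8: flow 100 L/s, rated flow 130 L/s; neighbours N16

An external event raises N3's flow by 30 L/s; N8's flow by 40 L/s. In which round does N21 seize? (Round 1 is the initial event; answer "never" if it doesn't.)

never

Round 1 — N3 at 170 > 160; N8 at 140 > 130. N3, N8 seize.
  N3 sheds 170 L/s to N16: 170 each.
    N16: 40+170 = 210 > 110
  N8 sheds 140 L/s to N16: 140 each.
    N16: 210+140 = 350 > 110
Round 2 — N16 seizes.
  N16 sheds 350 L/s: no online neighbours, lost.
No further seizures.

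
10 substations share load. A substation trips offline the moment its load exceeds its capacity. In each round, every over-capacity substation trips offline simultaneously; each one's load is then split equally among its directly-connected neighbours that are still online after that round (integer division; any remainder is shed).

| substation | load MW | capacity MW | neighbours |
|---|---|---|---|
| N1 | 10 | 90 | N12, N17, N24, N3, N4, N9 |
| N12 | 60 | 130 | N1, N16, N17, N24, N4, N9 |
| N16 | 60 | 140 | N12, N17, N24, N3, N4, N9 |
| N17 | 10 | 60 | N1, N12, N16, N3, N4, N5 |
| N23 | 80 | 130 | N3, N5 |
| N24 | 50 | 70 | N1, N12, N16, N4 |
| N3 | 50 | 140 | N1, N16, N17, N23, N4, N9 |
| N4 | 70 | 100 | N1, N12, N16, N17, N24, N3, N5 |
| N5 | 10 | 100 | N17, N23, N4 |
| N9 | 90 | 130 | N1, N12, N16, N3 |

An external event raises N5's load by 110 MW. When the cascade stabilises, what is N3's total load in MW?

85

Round 1 — N5 at 120 > 100. N5 trips offline.
  N5 sheds 120 MW to N17, N23, N4: 40 each.
    N17: 10+40 = 50 ≤ 60
    N23: 80+40 = 120 ≤ 130
    N4: 70+40 = 110 > 100
Round 2 — N4 trips offline.
  N4 sheds 110 MW to N1, N12, N16, N17, N24, N3: 18 each (2 lost).
    N1: 10+18 = 28 ≤ 90
    N12: 60+18 = 78 ≤ 130
    N16: 60+18 = 78 ≤ 140
    N17: 50+18 = 68 > 60
    N24: 50+18 = 68 ≤ 70
    N3: 50+18 = 68 ≤ 140
Round 3 — N17 trips offline.
  N17 sheds 68 MW to N1, N12, N16, N3: 17 each.
    N1: 28+17 = 45 ≤ 90
    N12: 78+17 = 95 ≤ 130
    N16: 78+17 = 95 ≤ 140
    N3: 68+17 = 85 ≤ 140
No further trips.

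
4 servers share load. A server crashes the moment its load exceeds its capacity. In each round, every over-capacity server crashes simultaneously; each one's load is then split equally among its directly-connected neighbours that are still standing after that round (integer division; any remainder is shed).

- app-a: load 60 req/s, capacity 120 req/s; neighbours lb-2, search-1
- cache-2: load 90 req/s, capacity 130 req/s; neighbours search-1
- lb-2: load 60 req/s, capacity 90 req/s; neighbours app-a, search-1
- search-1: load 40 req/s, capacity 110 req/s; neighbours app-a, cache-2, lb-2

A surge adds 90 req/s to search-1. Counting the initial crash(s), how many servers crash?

Round 1 — search-1 at 130 > 110. search-1 crashes.
  search-1 sheds 130 req/s to app-a, cache-2, lb-2: 43 each (1 lost).
    app-a: 60+43 = 103 ≤ 120
    cache-2: 90+43 = 133 > 130
    lb-2: 60+43 = 103 > 90
Round 2 — cache-2, lb-2 crash.
  cache-2 sheds 133 req/s: no online neighbours, lost.
  lb-2 sheds 103 req/s to app-a: 103 each.
    app-a: 103+103 = 206 > 120
Round 3 — app-a crashes.
  app-a sheds 206 req/s: no online neighbours, lost.
No further crashes.

4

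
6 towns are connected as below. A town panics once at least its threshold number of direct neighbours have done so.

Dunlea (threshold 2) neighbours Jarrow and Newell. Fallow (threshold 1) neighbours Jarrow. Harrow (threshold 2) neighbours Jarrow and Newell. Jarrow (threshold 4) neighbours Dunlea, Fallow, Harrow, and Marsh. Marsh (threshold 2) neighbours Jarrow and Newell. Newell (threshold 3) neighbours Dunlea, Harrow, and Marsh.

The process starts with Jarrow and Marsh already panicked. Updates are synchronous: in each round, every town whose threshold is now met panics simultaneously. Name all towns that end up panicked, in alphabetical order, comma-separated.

Round 1 — Jarrow, Marsh panic (initial).
Round 2 — checking thresholds:
  Dunlea: 1 of 2 neighbours < 2, not yet.
  Fallow: 1 of 1 neighbours ≥ 1, panics.
  Harrow: 1 of 2 neighbours < 2, not yet.
  Newell: 1 of 3 neighbours < 3, not yet.
Round 3 — no new panics; cascade stops.

Fallow, Jarrow, Marsh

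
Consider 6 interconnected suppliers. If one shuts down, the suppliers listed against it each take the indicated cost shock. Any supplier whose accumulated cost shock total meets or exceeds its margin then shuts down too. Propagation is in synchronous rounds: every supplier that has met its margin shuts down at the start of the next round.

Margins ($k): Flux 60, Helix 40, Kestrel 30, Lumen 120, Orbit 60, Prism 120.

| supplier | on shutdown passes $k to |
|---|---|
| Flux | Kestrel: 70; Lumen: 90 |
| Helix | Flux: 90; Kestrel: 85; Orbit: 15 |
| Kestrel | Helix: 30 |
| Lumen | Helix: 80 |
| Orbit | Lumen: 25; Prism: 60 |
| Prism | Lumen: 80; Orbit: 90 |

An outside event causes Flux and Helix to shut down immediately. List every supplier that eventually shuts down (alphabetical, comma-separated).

Round 1 — Flux, Helix shut down (initial).
  Kestrel: +70+85 → 155 ≥ 30
  Lumen: +90 → 90 < 120
  Orbit: +15 → 15 < 60
Round 2 — Kestrel shuts down.
No further shutdowns.

Flux, Helix, Kestrel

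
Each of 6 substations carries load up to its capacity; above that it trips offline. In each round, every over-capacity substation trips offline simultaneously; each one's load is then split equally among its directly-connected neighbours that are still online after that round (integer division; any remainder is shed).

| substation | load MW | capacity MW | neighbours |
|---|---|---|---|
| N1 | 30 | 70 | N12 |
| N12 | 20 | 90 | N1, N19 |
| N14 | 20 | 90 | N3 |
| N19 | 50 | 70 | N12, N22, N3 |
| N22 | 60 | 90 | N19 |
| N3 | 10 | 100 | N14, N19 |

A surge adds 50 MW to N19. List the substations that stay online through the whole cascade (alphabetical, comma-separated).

N1, N12, N14, N3

Round 1 — N19 at 100 > 70. N19 trips offline.
  N19 sheds 100 MW to N12, N22, N3: 33 each (1 lost).
    N12: 20+33 = 53 ≤ 90
    N22: 60+33 = 93 > 90
    N3: 10+33 = 43 ≤ 100
Round 2 — N22 trips offline.
  N22 sheds 93 MW: no online neighbours, lost.
No further trips.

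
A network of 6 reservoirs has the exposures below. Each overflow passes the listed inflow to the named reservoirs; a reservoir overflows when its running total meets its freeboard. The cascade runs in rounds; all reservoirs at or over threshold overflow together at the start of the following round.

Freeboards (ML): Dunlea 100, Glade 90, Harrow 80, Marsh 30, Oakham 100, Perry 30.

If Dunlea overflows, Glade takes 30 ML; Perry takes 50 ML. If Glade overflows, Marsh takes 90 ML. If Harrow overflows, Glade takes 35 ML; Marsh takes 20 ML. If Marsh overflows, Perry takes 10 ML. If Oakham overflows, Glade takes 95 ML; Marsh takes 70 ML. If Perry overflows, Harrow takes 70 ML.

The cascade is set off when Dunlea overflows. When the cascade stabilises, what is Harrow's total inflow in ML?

Round 1 — Dunlea overflows (initial).
  Glade: +30 → 30 < 90
  Perry: +50 → 50 ≥ 30
Round 2 — Perry overflows.
  Harrow: +70 → 70 < 80
No further overflows.

70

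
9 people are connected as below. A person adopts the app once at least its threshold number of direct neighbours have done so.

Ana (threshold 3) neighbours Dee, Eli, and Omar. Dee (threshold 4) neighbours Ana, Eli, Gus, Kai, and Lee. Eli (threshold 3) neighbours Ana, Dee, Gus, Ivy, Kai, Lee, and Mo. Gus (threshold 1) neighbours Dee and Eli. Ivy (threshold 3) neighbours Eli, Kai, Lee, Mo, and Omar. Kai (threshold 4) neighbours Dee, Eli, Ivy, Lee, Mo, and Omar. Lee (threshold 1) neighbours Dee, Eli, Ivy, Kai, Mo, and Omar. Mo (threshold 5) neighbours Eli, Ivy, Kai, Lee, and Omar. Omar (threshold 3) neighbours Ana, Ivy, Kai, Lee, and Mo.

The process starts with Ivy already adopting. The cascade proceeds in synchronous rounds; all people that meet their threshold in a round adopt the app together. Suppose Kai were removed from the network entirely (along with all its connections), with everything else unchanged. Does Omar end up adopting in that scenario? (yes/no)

no

With Kai removed:
Round 1 — Ivy adopts the app (initial).
Round 2 — checking thresholds:
  Eli: 1 of 6 neighbours < 3, holds.
  Lee: 1 of 5 neighbours ≥ 1, adopts the app.
  Mo: 1 of 4 neighbours < 5, holds.
  Omar: 1 of 4 neighbours < 3, holds.
Round 3 — no new adoptions; cascade stops.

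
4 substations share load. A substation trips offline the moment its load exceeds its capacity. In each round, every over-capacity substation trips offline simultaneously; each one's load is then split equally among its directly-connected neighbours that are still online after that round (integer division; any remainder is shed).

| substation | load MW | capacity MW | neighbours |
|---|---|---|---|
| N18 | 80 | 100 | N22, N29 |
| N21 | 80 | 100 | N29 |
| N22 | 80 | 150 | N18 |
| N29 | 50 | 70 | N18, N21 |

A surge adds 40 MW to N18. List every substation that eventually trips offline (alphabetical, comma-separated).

Round 1 — N18 at 120 > 100. N18 trips offline.
  N18 sheds 120 MW to N22, N29: 60 each.
    N22: 80+60 = 140 ≤ 150
    N29: 50+60 = 110 > 70
Round 2 — N29 trips offline.
  N29 sheds 110 MW to N21: 110 each.
    N21: 80+110 = 190 > 100
Round 3 — N21 trips offline.
  N21 sheds 190 MW: no online neighbours, lost.
No further trips.

N18, N21, N29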